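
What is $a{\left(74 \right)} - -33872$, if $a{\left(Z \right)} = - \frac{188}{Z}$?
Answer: $\frac{1253170}{37} \approx 33869.0$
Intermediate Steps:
$a{\left(74 \right)} - -33872 = - \frac{188}{74} - -33872 = \left(-188\right) \frac{1}{74} + 33872 = - \frac{94}{37} + 33872 = \frac{1253170}{37}$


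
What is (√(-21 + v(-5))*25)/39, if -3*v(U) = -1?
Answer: 25*I*√186/117 ≈ 2.9141*I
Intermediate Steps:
v(U) = ⅓ (v(U) = -⅓*(-1) = ⅓)
(√(-21 + v(-5))*25)/39 = (√(-21 + ⅓)*25)/39 = (√(-62/3)*25)*(1/39) = ((I*√186/3)*25)*(1/39) = (25*I*√186/3)*(1/39) = 25*I*√186/117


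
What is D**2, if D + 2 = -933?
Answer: 874225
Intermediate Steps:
D = -935 (D = -2 - 933 = -935)
D**2 = (-935)**2 = 874225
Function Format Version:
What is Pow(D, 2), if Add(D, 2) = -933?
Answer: 874225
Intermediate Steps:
D = -935 (D = Add(-2, -933) = -935)
Pow(D, 2) = Pow(-935, 2) = 874225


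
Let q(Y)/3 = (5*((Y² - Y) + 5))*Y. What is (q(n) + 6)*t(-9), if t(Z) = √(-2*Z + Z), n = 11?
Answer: 56943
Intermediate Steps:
t(Z) = √(-Z)
q(Y) = 3*Y*(25 - 5*Y + 5*Y²) (q(Y) = 3*((5*((Y² - Y) + 5))*Y) = 3*((5*(5 + Y² - Y))*Y) = 3*((25 - 5*Y + 5*Y²)*Y) = 3*(Y*(25 - 5*Y + 5*Y²)) = 3*Y*(25 - 5*Y + 5*Y²))
(q(n) + 6)*t(-9) = (15*11*(5 + 11² - 1*11) + 6)*√(-1*(-9)) = (15*11*(5 + 121 - 11) + 6)*√9 = (15*11*115 + 6)*3 = (18975 + 6)*3 = 18981*3 = 56943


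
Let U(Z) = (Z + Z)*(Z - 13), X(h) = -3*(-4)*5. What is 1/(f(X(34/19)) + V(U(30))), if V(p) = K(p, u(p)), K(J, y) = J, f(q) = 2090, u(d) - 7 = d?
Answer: 1/3110 ≈ 0.00032154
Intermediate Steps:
u(d) = 7 + d
X(h) = 60 (X(h) = 12*5 = 60)
U(Z) = 2*Z*(-13 + Z) (U(Z) = (2*Z)*(-13 + Z) = 2*Z*(-13 + Z))
V(p) = p
1/(f(X(34/19)) + V(U(30))) = 1/(2090 + 2*30*(-13 + 30)) = 1/(2090 + 2*30*17) = 1/(2090 + 1020) = 1/3110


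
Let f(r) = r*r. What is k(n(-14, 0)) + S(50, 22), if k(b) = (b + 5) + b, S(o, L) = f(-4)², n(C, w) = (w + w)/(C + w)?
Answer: 261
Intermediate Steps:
f(r) = r²
n(C, w) = 2*w/(C + w) (n(C, w) = (2*w)/(C + w) = 2*w/(C + w))
S(o, L) = 256 (S(o, L) = ((-4)²)² = 16² = 256)
k(b) = 5 + 2*b (k(b) = (5 + b) + b = 5 + 2*b)
k(n(-14, 0)) + S(50, 22) = (5 + 2*(2*0/(-14 + 0))) + 256 = (5 + 2*(2*0/(-14))) + 256 = (5 + 2*(2*0*(-1/14))) + 256 = (5 + 2*0) + 256 = (5 + 0) + 256 = 5 + 256 = 261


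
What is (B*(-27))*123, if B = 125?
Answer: -415125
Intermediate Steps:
(B*(-27))*123 = (125*(-27))*123 = -3375*123 = -415125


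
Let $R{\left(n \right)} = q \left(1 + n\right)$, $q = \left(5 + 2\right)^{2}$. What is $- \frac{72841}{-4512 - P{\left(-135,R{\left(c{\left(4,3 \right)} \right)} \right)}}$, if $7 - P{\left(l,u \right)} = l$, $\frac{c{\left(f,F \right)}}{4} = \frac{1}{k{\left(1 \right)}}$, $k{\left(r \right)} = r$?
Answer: $\frac{72841}{4654} \approx 15.651$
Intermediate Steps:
$c{\left(f,F \right)} = 4$ ($c{\left(f,F \right)} = \frac{4}{1} = 4 \cdot 1 = 4$)
$q = 49$ ($q = 7^{2} = 49$)
$R{\left(n \right)} = 49 + 49 n$ ($R{\left(n \right)} = 49 \left(1 + n\right) = 49 + 49 n$)
$P{\left(l,u \right)} = 7 - l$
$- \frac{72841}{-4512 - P{\left(-135,R{\left(c{\left(4,3 \right)} \right)} \right)}} = - \frac{72841}{-4512 - \left(7 - -135\right)} = - \frac{72841}{-4512 - \left(7 + 135\right)} = - \frac{72841}{-4512 - 142} = - \frac{72841}{-4654} = \left(-72841\right) \left(- \frac{1}{4654}\right) = \frac{72841}{4654}$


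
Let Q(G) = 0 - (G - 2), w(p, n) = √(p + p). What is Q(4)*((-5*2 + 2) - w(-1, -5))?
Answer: 16 + 2*I*√2 ≈ 16.0 + 2.8284*I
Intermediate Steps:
w(p, n) = √2*√p (w(p, n) = √(2*p) = √2*√p)
Q(G) = 2 - G (Q(G) = 0 - (-2 + G) = 0 + (2 - G) = 2 - G)
Q(4)*((-5*2 + 2) - w(-1, -5)) = (2 - 1*4)*((-5*2 + 2) - √2*√(-1)) = (2 - 4)*((-10 + 2) - √2*I) = -2*(-8 - I*√2) = 16 + 2*I*√2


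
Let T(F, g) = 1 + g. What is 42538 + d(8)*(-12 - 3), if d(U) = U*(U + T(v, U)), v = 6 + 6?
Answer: 40498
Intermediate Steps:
v = 12
d(U) = U*(1 + 2*U) (d(U) = U*(U + (1 + U)) = U*(1 + 2*U))
42538 + d(8)*(-12 - 3) = 42538 + (8*(1 + 2*8))*(-12 - 3) = 42538 + (8*(1 + 16))*(-15) = 42538 + (8*17)*(-15) = 42538 + 136*(-15) = 42538 - 2040 = 40498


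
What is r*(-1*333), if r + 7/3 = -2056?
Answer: 685425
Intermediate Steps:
r = -6175/3 (r = -7/3 - 2056 = -6175/3 ≈ -2058.3)
r*(-1*333) = -(-6175)*333/3 = -6175/3*(-333) = 685425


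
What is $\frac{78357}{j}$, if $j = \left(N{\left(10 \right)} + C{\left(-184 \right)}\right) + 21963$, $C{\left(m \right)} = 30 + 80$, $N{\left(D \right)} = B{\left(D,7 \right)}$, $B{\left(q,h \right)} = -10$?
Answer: $\frac{78357}{22063} \approx 3.5515$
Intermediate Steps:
$N{\left(D \right)} = -10$
$C{\left(m \right)} = 110$
$j = 22063$ ($j = \left(-10 + 110\right) + 21963 = 100 + 21963 = 22063$)
$\frac{78357}{j} = \frac{78357}{22063}$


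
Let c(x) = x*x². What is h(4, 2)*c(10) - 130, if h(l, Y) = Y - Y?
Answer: -130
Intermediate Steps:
c(x) = x³
h(l, Y) = 0
h(4, 2)*c(10) - 130 = 0*10³ - 130 = 0*1000 - 130 = 0 - 130 = -130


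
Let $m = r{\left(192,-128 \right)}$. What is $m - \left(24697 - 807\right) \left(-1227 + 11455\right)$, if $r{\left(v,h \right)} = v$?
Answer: $-244346728$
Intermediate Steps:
$m = 192$
$m - \left(24697 - 807\right) \left(-1227 + 11455\right) = 192 - \left(24697 - 807\right) \left(-1227 + 11455\right) = 192 - 23890 \cdot 10228 = 192 - 244346920 = -244346728$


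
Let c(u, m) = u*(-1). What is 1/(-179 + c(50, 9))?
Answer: -1/229 ≈ -0.0043668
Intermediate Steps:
c(u, m) = -u
1/(-179 + c(50, 9)) = 1/(-179 - 1*50) = 1/(-179 - 50) = 1/(-229) = -1/229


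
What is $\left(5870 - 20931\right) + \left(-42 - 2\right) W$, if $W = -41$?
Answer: $-13257$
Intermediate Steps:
$\left(5870 - 20931\right) + \left(-42 - 2\right) W = \left(5870 - 20931\right) + \left(-42 - 2\right) \left(-41\right) = -15061 - -1804 = -15061 + 1804 = -13257$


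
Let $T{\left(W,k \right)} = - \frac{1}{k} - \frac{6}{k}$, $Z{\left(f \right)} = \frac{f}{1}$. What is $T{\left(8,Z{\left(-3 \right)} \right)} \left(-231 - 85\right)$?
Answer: $- \frac{2212}{3} \approx -737.33$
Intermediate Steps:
$Z{\left(f \right)} = f$ ($Z{\left(f \right)} = f 1 = f$)
$T{\left(W,k \right)} = - \frac{7}{k}$
$T{\left(8,Z{\left(-3 \right)} \right)} \left(-231 - 85\right) = - \frac{7}{-3} \left(-231 - 85\right) = \left(-7\right) \left(- \frac{1}{3}\right) \left(-316\right) = \frac{7}{3} \left(-316\right) = - \frac{2212}{3}$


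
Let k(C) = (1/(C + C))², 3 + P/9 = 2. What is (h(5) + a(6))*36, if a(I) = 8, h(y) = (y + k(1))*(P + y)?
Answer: -468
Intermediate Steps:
P = -9 (P = -27 + 9*2 = -27 + 18 = -9)
k(C) = 1/(4*C²) (k(C) = (1/(2*C))² = 1/(4*C²))
h(y) = (-9 + y)*(¼ + y) (h(y) = (y + (¼)/1²)*(-9 + y) = (y + (¼)*1)*(-9 + y) = (y + ¼)*(-9 + y) = (¼ + y)*(-9 + y) = (-9 + y)*(¼ + y))
(h(5) + a(6))*36 = ((-9/4 + 5² - 35/4*5) + 8)*36 = ((-9/4 + 25 - 175/4) + 8)*36 = (-21 + 8)*36 = -13*36 = -468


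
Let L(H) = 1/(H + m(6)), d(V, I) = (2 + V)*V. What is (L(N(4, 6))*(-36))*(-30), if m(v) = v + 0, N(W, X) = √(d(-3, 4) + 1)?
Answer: 135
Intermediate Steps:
d(V, I) = V*(2 + V)
N(W, X) = 2 (N(W, X) = √(-3*(2 - 3) + 1) = √(-3*(-1) + 1) = √(3 + 1) = √4 = 2)
m(v) = v
L(H) = 1/(6 + H) (L(H) = 1/(H + 6) = 1/(6 + H))
(L(N(4, 6))*(-36))*(-30) = (-36/(6 + 2))*(-30) = (-36/8)*(-30) = ((⅛)*(-36))*(-30) = -9/2*(-30) = 135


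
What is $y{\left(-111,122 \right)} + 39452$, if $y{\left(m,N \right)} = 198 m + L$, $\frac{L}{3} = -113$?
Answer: $17135$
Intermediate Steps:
$L = -339$ ($L = 3 \left(-113\right) = -339$)
$y{\left(m,N \right)} = -339 + 198 m$ ($y{\left(m,N \right)} = 198 m - 339 = -339 + 198 m$)
$y{\left(-111,122 \right)} + 39452 = \left(-339 + 198 \left(-111\right)\right) + 39452 = \left(-339 - 21978\right) + 39452 = -22317 + 39452 = 17135$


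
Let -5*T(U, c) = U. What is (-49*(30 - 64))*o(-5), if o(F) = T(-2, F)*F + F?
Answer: -11662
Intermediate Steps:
T(U, c) = -U/5
o(F) = 7*F/5 (o(F) = (-⅕*(-2))*F + F = 2*F/5 + F = 7*F/5)
(-49*(30 - 64))*o(-5) = (-49*(30 - 64))*((7/5)*(-5)) = -49*(-34)*(-7) = 1666*(-7) = -11662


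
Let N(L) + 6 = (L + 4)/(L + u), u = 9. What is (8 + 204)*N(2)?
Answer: -12720/11 ≈ -1156.4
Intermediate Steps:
N(L) = -6 + (4 + L)/(9 + L) (N(L) = -6 + (L + 4)/(L + 9) = -6 + (4 + L)/(9 + L))
(8 + 204)*N(2) = (8 + 204)*(5*(-10 - 1*2)/(9 + 2)) = 212*(5*(-10 - 2)/11) = 212*(5*(1/11)*(-12)) = 212*(-60/11) = -12720/11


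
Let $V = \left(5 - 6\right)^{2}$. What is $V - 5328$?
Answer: $-5327$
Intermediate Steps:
$V = 1$ ($V = \left(-1\right)^{2} = 1$)
$V - 5328 = 1 - 5328 = -5327$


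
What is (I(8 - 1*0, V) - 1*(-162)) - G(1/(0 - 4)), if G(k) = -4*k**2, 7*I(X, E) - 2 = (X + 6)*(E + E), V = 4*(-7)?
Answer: 1415/28 ≈ 50.536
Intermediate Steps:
V = -28
I(X, E) = 2/7 + 2*E*(6 + X)/7 (I(X, E) = 2/7 + ((X + 6)*(E + E))/7 = 2/7 + ((6 + X)*(2*E))/7 = 2/7 + (2*E*(6 + X))/7 = 2/7 + 2*E*(6 + X)/7)
(I(8 - 1*0, V) - 1*(-162)) - G(1/(0 - 4)) = ((2/7 + (12/7)*(-28) + (2/7)*(-28)*(8 - 1*0)) - 1*(-162)) - (-4)*(1/(0 - 4))**2 = ((2/7 - 48 + (2/7)*(-28)*(8 + 0)) + 162) - (-4)*(1/(-4))**2 = ((2/7 - 48 + (2/7)*(-28)*8) + 162) - (-4)*(-1/4)**2 = ((2/7 - 48 - 64) + 162) - (-4)/16 = (-782/7 + 162) - 1*(-1/4) = 352/7 + 1/4 = 1415/28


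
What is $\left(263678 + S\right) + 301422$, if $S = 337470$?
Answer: $902570$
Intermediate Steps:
$\left(263678 + S\right) + 301422 = \left(263678 + 337470\right) + 301422 = 601148 + 301422 = 902570$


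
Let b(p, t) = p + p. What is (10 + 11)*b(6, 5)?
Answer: 252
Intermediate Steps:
b(p, t) = 2*p
(10 + 11)*b(6, 5) = (10 + 11)*(2*6) = 21*12 = 252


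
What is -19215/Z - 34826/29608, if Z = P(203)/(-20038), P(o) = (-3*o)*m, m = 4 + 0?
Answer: -67857488747/429316 ≈ -1.5806e+5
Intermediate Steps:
m = 4
P(o) = -12*o (P(o) = -3*o*4 = -12*o)
Z = 1218/10019 (Z = -12*203/(-20038) = -2436*(-1/20038) = 1218/10019 ≈ 0.12157)
-19215/Z - 34826/29608 = -19215/1218/10019 - 34826/29608 = -19215*10019/1218 - 34826*1/29608 = -9167385/58 - 17413/14804 = -67857488747/429316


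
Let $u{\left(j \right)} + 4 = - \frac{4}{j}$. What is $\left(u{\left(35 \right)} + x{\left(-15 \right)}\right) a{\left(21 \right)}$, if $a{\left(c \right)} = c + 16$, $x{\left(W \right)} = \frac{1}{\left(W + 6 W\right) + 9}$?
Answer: $- \frac{512783}{3360} \approx -152.61$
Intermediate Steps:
$u{\left(j \right)} = -4 - \frac{4}{j}$
$x{\left(W \right)} = \frac{1}{9 + 7 W}$ ($x{\left(W \right)} = \frac{1}{7 W + 9} = \frac{1}{9 + 7 W}$)
$a{\left(c \right)} = 16 + c$
$\left(u{\left(35 \right)} + x{\left(-15 \right)}\right) a{\left(21 \right)} = \left(\left(-4 - \frac{4}{35}\right) + \frac{1}{9 + 7 \left(-15\right)}\right) \left(16 + 21\right) = \left(\left(-4 - \frac{4}{35}\right) + \frac{1}{9 - 105}\right) 37 = \left(\left(-4 - \frac{4}{35}\right) + \frac{1}{-96}\right) 37 = \left(- \frac{144}{35} - \frac{1}{96}\right) 37 = \left(- \frac{13859}{3360}\right) 37 = - \frac{512783}{3360}$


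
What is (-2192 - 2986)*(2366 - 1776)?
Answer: -3055020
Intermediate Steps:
(-2192 - 2986)*(2366 - 1776) = -5178*590 = -3055020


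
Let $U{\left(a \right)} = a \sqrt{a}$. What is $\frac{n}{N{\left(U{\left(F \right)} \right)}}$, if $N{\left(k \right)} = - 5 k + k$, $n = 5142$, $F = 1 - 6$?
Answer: $- \frac{2571 i \sqrt{5}}{50} \approx - 114.98 i$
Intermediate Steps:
$F = -5$ ($F = 1 - 6 = -5$)
$U{\left(a \right)} = a^{\frac{3}{2}}$
$N{\left(k \right)} = - 4 k$
$\frac{n}{N{\left(U{\left(F \right)} \right)}} = \frac{5142}{\left(-4\right) \left(-5\right)^{\frac{3}{2}}} = \frac{5142}{\left(-4\right) \left(- 5 i \sqrt{5}\right)} = \frac{5142}{20 i \sqrt{5}} = 5142 \left(- \frac{i \sqrt{5}}{100}\right) = - \frac{2571 i \sqrt{5}}{50}$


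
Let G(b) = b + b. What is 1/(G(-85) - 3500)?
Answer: -1/3670 ≈ -0.00027248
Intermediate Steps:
G(b) = 2*b
1/(G(-85) - 3500) = 1/(2*(-85) - 3500) = 1/(-170 - 3500) = 1/(-3670) = -1/3670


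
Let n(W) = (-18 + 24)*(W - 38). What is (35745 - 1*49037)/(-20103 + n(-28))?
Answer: 13292/20499 ≈ 0.64842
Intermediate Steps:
n(W) = -228 + 6*W (n(W) = 6*(-38 + W) = -228 + 6*W)
(35745 - 1*49037)/(-20103 + n(-28)) = (35745 - 1*49037)/(-20103 + (-228 + 6*(-28))) = (35745 - 49037)/(-20103 + (-228 - 168)) = -13292/(-20103 - 396) = -13292/(-20499) = -13292*(-1/20499) = 13292/20499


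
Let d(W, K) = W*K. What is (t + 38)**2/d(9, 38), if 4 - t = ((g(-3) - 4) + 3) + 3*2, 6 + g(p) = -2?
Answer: 225/38 ≈ 5.9211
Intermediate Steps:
g(p) = -8 (g(p) = -6 - 2 = -8)
d(W, K) = K*W
t = 7 (t = 4 - (((-8 - 4) + 3) + 3*2) = 4 - ((-12 + 3) + 6) = 4 - (-9 + 6) = 4 - 1*(-3) = 4 + 3 = 7)
(t + 38)**2/d(9, 38) = (7 + 38)**2/((38*9)) = 45**2/342 = 2025*(1/342) = 225/38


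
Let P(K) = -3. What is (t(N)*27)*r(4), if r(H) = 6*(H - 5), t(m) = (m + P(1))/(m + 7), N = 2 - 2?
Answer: 486/7 ≈ 69.429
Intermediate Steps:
N = 0
t(m) = (-3 + m)/(7 + m) (t(m) = (m - 3)/(m + 7) = (-3 + m)/(7 + m))
r(H) = -30 + 6*H (r(H) = 6*(-5 + H) = -30 + 6*H)
(t(N)*27)*r(4) = (((-3 + 0)/(7 + 0))*27)*(-30 + 6*4) = ((-3/7)*27)*(-30 + 24) = (((⅐)*(-3))*27)*(-6) = -3/7*27*(-6) = -81/7*(-6) = 486/7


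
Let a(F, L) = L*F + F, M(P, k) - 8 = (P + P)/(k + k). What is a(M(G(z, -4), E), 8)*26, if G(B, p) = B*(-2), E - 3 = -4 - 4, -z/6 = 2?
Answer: 3744/5 ≈ 748.80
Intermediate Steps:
z = -12 (z = -6*2 = -12)
E = -5 (E = 3 + (-4 - 4) = 3 - 8 = -5)
G(B, p) = -2*B
M(P, k) = 8 + P/k (M(P, k) = 8 + (P + P)/(k + k) = 8 + (2*P)/((2*k)) = 8 + (2*P)*(1/(2*k)) = 8 + P/k)
a(F, L) = F + F*L (a(F, L) = F*L + F = F + F*L)
a(M(G(z, -4), E), 8)*26 = ((8 - 2*(-12)/(-5))*(1 + 8))*26 = ((8 + 24*(-⅕))*9)*26 = ((8 - 24/5)*9)*26 = ((16/5)*9)*26 = (144/5)*26 = 3744/5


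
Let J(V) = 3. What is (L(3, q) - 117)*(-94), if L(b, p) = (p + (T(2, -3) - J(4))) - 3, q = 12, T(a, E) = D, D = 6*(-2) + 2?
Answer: 11374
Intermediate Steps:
D = -10 (D = -12 + 2 = -10)
T(a, E) = -10
L(b, p) = -16 + p (L(b, p) = (p + (-10 - 1*3)) - 3 = (p + (-10 - 3)) - 3 = (p - 13) - 3 = (-13 + p) - 3 = -16 + p)
(L(3, q) - 117)*(-94) = ((-16 + 12) - 117)*(-94) = (-4 - 117)*(-94) = -121*(-94) = 11374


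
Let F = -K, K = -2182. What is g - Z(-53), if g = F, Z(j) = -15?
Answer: 2197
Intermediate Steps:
F = 2182 (F = -1*(-2182) = 2182)
g = 2182
g - Z(-53) = 2182 - 1*(-15) = 2182 + 15 = 2197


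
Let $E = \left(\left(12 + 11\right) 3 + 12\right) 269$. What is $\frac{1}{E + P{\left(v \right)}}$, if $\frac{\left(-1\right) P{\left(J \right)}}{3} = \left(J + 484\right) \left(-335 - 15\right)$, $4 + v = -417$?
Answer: $\frac{1}{87939} \approx 1.1372 \cdot 10^{-5}$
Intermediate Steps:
$v = -421$ ($v = -4 - 417 = -421$)
$E = 21789$ ($E = \left(23 \cdot 3 + 12\right) 269 = \left(69 + 12\right) 269 = 81 \cdot 269 = 21789$)
$P{\left(J \right)} = 508200 + 1050 J$ ($P{\left(J \right)} = - 3 \left(J + 484\right) \left(-335 - 15\right) = - 3 \left(484 + J\right) \left(-350\right) = - 3 \left(-169400 - 350 J\right) = 508200 + 1050 J$)
$\frac{1}{E + P{\left(v \right)}} = \frac{1}{21789 + \left(508200 + 1050 \left(-421\right)\right)} = \frac{1}{21789 + \left(508200 - 442050\right)} = \frac{1}{21789 + 66150} = \frac{1}{87939}$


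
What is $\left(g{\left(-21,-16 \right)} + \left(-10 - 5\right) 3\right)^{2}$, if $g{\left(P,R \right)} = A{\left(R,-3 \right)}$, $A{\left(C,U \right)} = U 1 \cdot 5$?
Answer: $3600$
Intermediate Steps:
$A{\left(C,U \right)} = 5 U$ ($A{\left(C,U \right)} = U 5 = 5 U$)
$g{\left(P,R \right)} = -15$ ($g{\left(P,R \right)} = 5 \left(-3\right) = -15$)
$\left(g{\left(-21,-16 \right)} + \left(-10 - 5\right) 3\right)^{2} = \left(-15 + \left(-10 - 5\right) 3\right)^{2} = \left(-15 - 45\right)^{2} = \left(-60\right)^{2} = 3600$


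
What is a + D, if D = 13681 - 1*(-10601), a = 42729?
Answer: 67011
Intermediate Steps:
D = 24282 (D = 13681 + 10601 = 24282)
a + D = 42729 + 24282 = 67011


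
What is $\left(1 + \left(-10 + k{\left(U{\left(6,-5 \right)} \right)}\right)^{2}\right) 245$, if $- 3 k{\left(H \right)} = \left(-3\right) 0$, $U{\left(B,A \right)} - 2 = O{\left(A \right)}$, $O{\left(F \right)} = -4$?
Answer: $24745$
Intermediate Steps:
$U{\left(B,A \right)} = -2$ ($U{\left(B,A \right)} = 2 - 4 = -2$)
$k{\left(H \right)} = 0$ ($k{\left(H \right)} = - \frac{\left(-3\right) 0}{3} = \left(- \frac{1}{3}\right) 0 = 0$)
$\left(1 + \left(-10 + k{\left(U{\left(6,-5 \right)} \right)}\right)^{2}\right) 245 = \left(1 + \left(-10 + 0\right)^{2}\right) 245 = \left(1 + \left(-10\right)^{2}\right) 245 = \left(1 + 100\right) 245 = 101 \cdot 245 = 24745$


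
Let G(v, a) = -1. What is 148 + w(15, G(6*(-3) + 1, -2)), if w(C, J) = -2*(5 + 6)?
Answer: 126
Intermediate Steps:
w(C, J) = -22 (w(C, J) = -2*11 = -22)
148 + w(15, G(6*(-3) + 1, -2)) = 148 - 22 = 126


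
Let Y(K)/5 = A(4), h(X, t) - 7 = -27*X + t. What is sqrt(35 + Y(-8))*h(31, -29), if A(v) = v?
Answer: -859*sqrt(55) ≈ -6370.5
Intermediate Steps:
h(X, t) = 7 + t - 27*X (h(X, t) = 7 + (-27*X + t) = 7 + (t - 27*X) = 7 + t - 27*X)
Y(K) = 20 (Y(K) = 5*4 = 20)
sqrt(35 + Y(-8))*h(31, -29) = sqrt(35 + 20)*(7 - 29 - 27*31) = sqrt(55)*(7 - 29 - 837) = sqrt(55)*(-859) = -859*sqrt(55)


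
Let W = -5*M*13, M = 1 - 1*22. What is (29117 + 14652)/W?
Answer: 43769/1365 ≈ 32.065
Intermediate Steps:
M = -21 (M = 1 - 22 = -21)
W = 1365 (W = -5*(-21)*13 = 105*13 = 1365)
(29117 + 14652)/W = (29117 + 14652)/1365 = 43769*(1/1365) = 43769/1365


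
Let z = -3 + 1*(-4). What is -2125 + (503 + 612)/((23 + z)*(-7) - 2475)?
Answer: -5498490/2587 ≈ -2125.4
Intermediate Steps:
z = -7 (z = -3 - 4 = -7)
-2125 + (503 + 612)/((23 + z)*(-7) - 2475) = -2125 + (503 + 612)/((23 - 7)*(-7) - 2475) = -2125 + 1115/(16*(-7) - 2475) = -2125 + 1115/(-112 - 2475) = -2125 + 1115/(-2587) = -2125 + 1115*(-1/2587) = -2125 - 1115/2587 = -5498490/2587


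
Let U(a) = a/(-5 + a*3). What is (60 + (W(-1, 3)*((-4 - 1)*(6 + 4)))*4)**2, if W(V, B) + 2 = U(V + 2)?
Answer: 313600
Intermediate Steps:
U(a) = a/(-5 + 3*a)
W(V, B) = -2 + (2 + V)/(1 + 3*V) (W(V, B) = -2 + (V + 2)/(-5 + 3*(V + 2)) = -2 + (2 + V)/(-5 + 3*(2 + V)) = -2 + (2 + V)/(-5 + (6 + 3*V)) = -2 + (2 + V)/(1 + 3*V))
(60 + (W(-1, 3)*((-4 - 1)*(6 + 4)))*4)**2 = (60 + ((-5*(-1)/(1 + 3*(-1)))*((-4 - 1)*(6 + 4)))*4)**2 = (60 + ((-5*(-1)/(1 - 3))*(-5*10))*4)**2 = (60 + (-5*(-1)/(-2)*(-50))*4)**2 = (60 + (-5*(-1)*(-1/2)*(-50))*4)**2 = (60 - 5/2*(-50)*4)**2 = (60 + 125*4)**2 = (60 + 500)**2 = 560**2 = 313600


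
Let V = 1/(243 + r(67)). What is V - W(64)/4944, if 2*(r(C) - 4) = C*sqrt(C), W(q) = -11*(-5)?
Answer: -2668219/93486096 + 134*sqrt(67)/56727 ≈ -0.0092060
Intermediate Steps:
W(q) = 55
r(C) = 4 + C**(3/2)/2 (r(C) = 4 + (C*sqrt(C))/2 = 4 + C**(3/2)/2)
V = 1/(247 + 67*sqrt(67)/2) (V = 1/(243 + (4 + 67**(3/2)/2)) = 1/(243 + (4 + (67*sqrt(67))/2)) = 1/(243 + (4 + 67*sqrt(67)/2)) = 1/(247 + 67*sqrt(67)/2) ≈ 0.0019186)
V - W(64)/4944 = (-988/56727 + 134*sqrt(67)/56727) - 55/4944 = -2668219/93486096 + 134*sqrt(67)/56727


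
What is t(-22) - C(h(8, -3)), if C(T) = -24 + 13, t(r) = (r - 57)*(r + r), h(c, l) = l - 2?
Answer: 3487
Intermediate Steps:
h(c, l) = -2 + l
t(r) = 2*r*(-57 + r) (t(r) = (-57 + r)*(2*r) = 2*r*(-57 + r))
C(T) = -11
t(-22) - C(h(8, -3)) = 2*(-22)*(-57 - 22) - 1*(-11) = 2*(-22)*(-79) + 11 = 3476 + 11 = 3487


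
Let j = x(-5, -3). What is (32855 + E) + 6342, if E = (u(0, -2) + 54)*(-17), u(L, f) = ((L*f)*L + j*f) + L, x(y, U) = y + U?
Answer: 38007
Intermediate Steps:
x(y, U) = U + y
j = -8 (j = -3 - 5 = -8)
u(L, f) = L - 8*f + f*L**2 (u(L, f) = ((L*f)*L - 8*f) + L = (f*L**2 - 8*f) + L = (-8*f + f*L**2) + L = L - 8*f + f*L**2)
E = -1190 (E = ((0 - 8*(-2) - 2*0**2) + 54)*(-17) = ((0 + 16 - 2*0) + 54)*(-17) = ((0 + 16 + 0) + 54)*(-17) = (16 + 54)*(-17) = 70*(-17) = -1190)
(32855 + E) + 6342 = (32855 - 1190) + 6342 = 31665 + 6342 = 38007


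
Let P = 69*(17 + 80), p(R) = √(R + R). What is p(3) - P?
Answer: -6693 + √6 ≈ -6690.5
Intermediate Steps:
p(R) = √2*√R (p(R) = √(2*R) = √2*√R)
P = 6693 (P = 69*97 = 6693)
p(3) - P = √2*√3 - 1*6693 = √6 - 6693 = -6693 + √6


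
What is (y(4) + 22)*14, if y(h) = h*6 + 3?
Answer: 686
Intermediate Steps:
y(h) = 3 + 6*h (y(h) = 6*h + 3 = 3 + 6*h)
(y(4) + 22)*14 = ((3 + 6*4) + 22)*14 = ((3 + 24) + 22)*14 = (27 + 22)*14 = 49*14 = 686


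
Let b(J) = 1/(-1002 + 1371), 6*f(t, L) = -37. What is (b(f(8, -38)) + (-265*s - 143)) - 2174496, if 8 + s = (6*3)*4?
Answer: -808700030/369 ≈ -2.1916e+6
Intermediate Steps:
s = 64 (s = -8 + (6*3)*4 = -8 + 18*4 = -8 + 72 = 64)
f(t, L) = -37/6 (f(t, L) = (1/6)*(-37) = -37/6)
b(J) = 1/369
(b(f(8, -38)) + (-265*s - 143)) - 2174496 = (1/369 + (-265*64 - 143)) - 2174496 = (1/369 + (-16960 - 143)) - 2174496 = (1/369 - 17103) - 2174496 = -6311006/369 - 2174496 = -808700030/369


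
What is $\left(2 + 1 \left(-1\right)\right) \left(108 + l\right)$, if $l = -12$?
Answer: $96$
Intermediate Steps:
$\left(2 + 1 \left(-1\right)\right) \left(108 + l\right) = \left(2 + 1 \left(-1\right)\right) \left(108 - 12\right) = \left(2 - 1\right) 96 = 1 \cdot 96 = 96$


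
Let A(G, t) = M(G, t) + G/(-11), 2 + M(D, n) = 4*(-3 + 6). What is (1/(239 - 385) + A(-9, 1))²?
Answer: 301473769/2579236 ≈ 116.88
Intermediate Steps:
M(D, n) = 10 (M(D, n) = -2 + 4*(-3 + 6) = -2 + 4*3 = -2 + 12 = 10)
A(G, t) = 10 - G/11 (A(G, t) = 10 + G/(-11) = 10 + G*(-1/11) = 10 - G/11)
(1/(239 - 385) + A(-9, 1))² = (1/(239 - 385) + (10 - 1/11*(-9)))² = (1/(-146) + (10 + 9/11))² = (-1/146 + 119/11)² = (17363/1606)² = 301473769/2579236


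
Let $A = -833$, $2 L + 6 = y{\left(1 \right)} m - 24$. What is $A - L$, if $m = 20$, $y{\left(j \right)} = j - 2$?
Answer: $-808$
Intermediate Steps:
$y{\left(j \right)} = -2 + j$
$L = -25$ ($L = -3 + \frac{\left(-2 + 1\right) 20 - 24}{2} = -3 + \frac{\left(-1\right) 20 - 24}{2} = -3 + \frac{-20 - 24}{2} = -3 + \frac{1}{2} \left(-44\right) = -3 - 22 = -25$)
$A - L = -833 - -25 = -833 + 25 = -808$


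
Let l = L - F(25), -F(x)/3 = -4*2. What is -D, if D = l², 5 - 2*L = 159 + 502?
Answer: -123904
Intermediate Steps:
F(x) = 24 (F(x) = -(-12)*2 = -3*(-8) = 24)
L = -328 (L = 5/2 - (159 + 502)/2 = 5/2 - ½*661 = 5/2 - 661/2 = -328)
l = -352 (l = -328 - 1*24 = -328 - 24 = -352)
D = 123904 (D = (-352)² = 123904)
-D = -1*123904 = -123904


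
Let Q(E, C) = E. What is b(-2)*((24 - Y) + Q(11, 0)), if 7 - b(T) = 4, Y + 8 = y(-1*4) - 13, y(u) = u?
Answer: 180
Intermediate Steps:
Y = -25 (Y = -8 + (-1*4 - 13) = -8 + (-4 - 13) = -8 - 17 = -25)
b(T) = 3 (b(T) = 7 - 1*4 = 7 - 4 = 3)
b(-2)*((24 - Y) + Q(11, 0)) = 3*((24 - 1*(-25)) + 11) = 3*((24 + 25) + 11) = 3*(49 + 11) = 3*60 = 180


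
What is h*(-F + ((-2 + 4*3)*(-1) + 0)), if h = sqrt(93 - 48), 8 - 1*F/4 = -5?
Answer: -186*sqrt(5) ≈ -415.91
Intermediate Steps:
F = 52 (F = 32 - 4*(-5) = 32 + 20 = 52)
h = 3*sqrt(5) (h = sqrt(45) = 3*sqrt(5) ≈ 6.7082)
h*(-F + ((-2 + 4*3)*(-1) + 0)) = (3*sqrt(5))*(-1*52 + ((-2 + 4*3)*(-1) + 0)) = (3*sqrt(5))*(-52 + ((-2 + 12)*(-1) + 0)) = (3*sqrt(5))*(-52 + (10*(-1) + 0)) = (3*sqrt(5))*(-52 + (-10 + 0)) = (3*sqrt(5))*(-52 - 10) = (3*sqrt(5))*(-62) = -186*sqrt(5)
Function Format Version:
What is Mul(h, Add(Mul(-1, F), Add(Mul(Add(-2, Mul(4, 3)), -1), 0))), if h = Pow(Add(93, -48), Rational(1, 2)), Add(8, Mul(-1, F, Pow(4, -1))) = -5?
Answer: Mul(-186, Pow(5, Rational(1, 2))) ≈ -415.91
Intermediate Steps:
F = 52 (F = Add(32, Mul(-4, -5)) = Add(32, 20) = 52)
h = Mul(3, Pow(5, Rational(1, 2))) (h = Pow(45, Rational(1, 2)) = Mul(3, Pow(5, Rational(1, 2))) ≈ 6.7082)
Mul(h, Add(Mul(-1, F), Add(Mul(Add(-2, Mul(4, 3)), -1), 0))) = Mul(Mul(3, Pow(5, Rational(1, 2))), Add(Mul(-1, 52), Add(Mul(Add(-2, Mul(4, 3)), -1), 0))) = Mul(Mul(3, Pow(5, Rational(1, 2))), Add(-52, Add(Mul(Add(-2, 12), -1), 0))) = Mul(Mul(3, Pow(5, Rational(1, 2))), Add(-52, Add(Mul(10, -1), 0))) = Mul(Mul(3, Pow(5, Rational(1, 2))), Add(-52, Add(-10, 0))) = Mul(Mul(3, Pow(5, Rational(1, 2))), Add(-52, -10)) = Mul(Mul(3, Pow(5, Rational(1, 2))), -62) = Mul(-186, Pow(5, Rational(1, 2)))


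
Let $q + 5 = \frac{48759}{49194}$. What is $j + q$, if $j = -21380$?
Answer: $- \frac{350654977}{16398} \approx -21384.0$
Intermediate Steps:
$q = - \frac{65737}{16398}$ ($q = -5 + \frac{48759}{49194} = -5 + 48759 \cdot \frac{1}{49194} = -5 + \frac{16253}{16398} = - \frac{65737}{16398} \approx -4.0088$)
$j + q = -21380 - \frac{65737}{16398} = - \frac{350654977}{16398}$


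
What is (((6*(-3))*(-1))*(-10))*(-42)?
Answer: 7560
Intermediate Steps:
(((6*(-3))*(-1))*(-10))*(-42) = (-18*(-1)*(-10))*(-42) = (18*(-10))*(-42) = -180*(-42) = 7560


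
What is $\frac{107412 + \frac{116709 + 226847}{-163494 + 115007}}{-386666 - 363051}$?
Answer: $- \frac{5207742088}{36351528179} \approx -0.14326$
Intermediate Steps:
$\frac{107412 + \frac{116709 + 226847}{-163494 + 115007}}{-386666 - 363051} = \frac{107412 + \frac{343556}{-48487}}{-749717} = \left(107412 + 343556 \left(- \frac{1}{48487}\right)\right) \left(- \frac{1}{749717}\right) = \left(107412 - \frac{343556}{48487}\right) \left(- \frac{1}{749717}\right) = \frac{5207742088}{48487} \left(- \frac{1}{749717}\right) = - \frac{5207742088}{36351528179}$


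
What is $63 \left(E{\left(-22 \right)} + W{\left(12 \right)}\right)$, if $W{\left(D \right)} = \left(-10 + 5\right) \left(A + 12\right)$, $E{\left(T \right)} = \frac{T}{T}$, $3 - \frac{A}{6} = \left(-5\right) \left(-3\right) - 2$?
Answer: $15183$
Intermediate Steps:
$A = -60$ ($A = 18 - 6 \left(\left(-5\right) \left(-3\right) - 2\right) = 18 - 6 \left(15 - 2\right) = 18 - 78 = -60$)
$E{\left(T \right)} = 1$
$W{\left(D \right)} = 240$ ($W{\left(D \right)} = \left(-10 + 5\right) \left(-60 + 12\right) = \left(-5\right) \left(-48\right) = 240$)
$63 \left(E{\left(-22 \right)} + W{\left(12 \right)}\right) = 63 \left(1 + 240\right) = 63 \cdot 241 = 15183$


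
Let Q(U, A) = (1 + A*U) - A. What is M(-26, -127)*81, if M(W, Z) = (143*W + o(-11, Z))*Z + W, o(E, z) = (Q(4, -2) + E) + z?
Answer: 39716001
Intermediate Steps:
Q(U, A) = 1 - A + A*U
o(E, z) = -5 + E + z (o(E, z) = ((1 - 1*(-2) - 2*4) + E) + z = ((1 + 2 - 8) + E) + z = (-5 + E) + z = -5 + E + z)
M(W, Z) = W + Z*(-16 + Z + 143*W) (M(W, Z) = (143*W + (-5 - 11 + Z))*Z + W = (143*W + (-16 + Z))*Z + W = (-16 + Z + 143*W)*Z + W = Z*(-16 + Z + 143*W) + W = W + Z*(-16 + Z + 143*W))
M(-26, -127)*81 = (-26 - 127*(-16 - 127) + 143*(-26)*(-127))*81 = (-26 - 127*(-143) + 472186)*81 = (-26 + 18161 + 472186)*81 = 490321*81 = 39716001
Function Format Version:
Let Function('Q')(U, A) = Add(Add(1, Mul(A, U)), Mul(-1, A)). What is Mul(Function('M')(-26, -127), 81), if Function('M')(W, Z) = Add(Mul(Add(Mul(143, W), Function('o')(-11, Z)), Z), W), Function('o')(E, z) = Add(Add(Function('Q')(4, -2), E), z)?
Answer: 39716001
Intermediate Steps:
Function('Q')(U, A) = Add(1, Mul(-1, A), Mul(A, U))
Function('o')(E, z) = Add(-5, E, z) (Function('o')(E, z) = Add(Add(Add(1, Mul(-1, -2), Mul(-2, 4)), E), z) = Add(Add(Add(1, 2, -8), E), z) = Add(Add(-5, E), z) = Add(-5, E, z))
Function('M')(W, Z) = Add(W, Mul(Z, Add(-16, Z, Mul(143, W)))) (Function('M')(W, Z) = Add(Mul(Add(Mul(143, W), Add(-5, -11, Z)), Z), W) = Add(Mul(Add(Mul(143, W), Add(-16, Z)), Z), W) = Add(Mul(Add(-16, Z, Mul(143, W)), Z), W) = Add(Mul(Z, Add(-16, Z, Mul(143, W))), W) = Add(W, Mul(Z, Add(-16, Z, Mul(143, W)))))
Mul(Function('M')(-26, -127), 81) = Mul(Add(-26, Mul(-127, Add(-16, -127)), Mul(143, -26, -127)), 81) = Mul(Add(-26, Mul(-127, -143), 472186), 81) = Mul(Add(-26, 18161, 472186), 81) = Mul(490321, 81) = 39716001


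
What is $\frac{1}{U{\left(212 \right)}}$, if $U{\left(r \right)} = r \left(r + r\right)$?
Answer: $\frac{1}{89888} \approx 1.1125 \cdot 10^{-5}$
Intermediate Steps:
$U{\left(r \right)} = 2 r^{2}$ ($U{\left(r \right)} = r 2 r = 2 r^{2}$)
$\frac{1}{U{\left(212 \right)}} = \frac{1}{2 \cdot 212^{2}} = \frac{1}{2 \cdot 44944} = \frac{1}{89888}$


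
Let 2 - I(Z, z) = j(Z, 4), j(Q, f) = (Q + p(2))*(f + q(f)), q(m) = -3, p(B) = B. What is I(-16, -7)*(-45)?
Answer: -720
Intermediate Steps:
j(Q, f) = (-3 + f)*(2 + Q) (j(Q, f) = (Q + 2)*(f - 3) = (2 + Q)*(-3 + f) = (-3 + f)*(2 + Q))
I(Z, z) = -Z (I(Z, z) = 2 - (-6 - 3*Z + 2*4 + Z*4) = 2 - (-6 - 3*Z + 8 + 4*Z) = 2 - (2 + Z) = 2 + (-2 - Z) = -Z)
I(-16, -7)*(-45) = -1*(-16)*(-45) = 16*(-45) = -720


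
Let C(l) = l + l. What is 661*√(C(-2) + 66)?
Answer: 661*√62 ≈ 5204.7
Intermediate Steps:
C(l) = 2*l
661*√(C(-2) + 66) = 661*√(2*(-2) + 66) = 661*√(-4 + 66) = 661*√62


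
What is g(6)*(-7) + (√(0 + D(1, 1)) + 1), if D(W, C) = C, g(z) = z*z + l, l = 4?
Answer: -278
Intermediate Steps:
g(z) = 4 + z² (g(z) = z*z + 4 = z² + 4 = 4 + z²)
g(6)*(-7) + (√(0 + D(1, 1)) + 1) = (4 + 6²)*(-7) + (√(0 + 1) + 1) = (4 + 36)*(-7) + (√1 + 1) = 40*(-7) + (1 + 1) = -280 + 2 = -278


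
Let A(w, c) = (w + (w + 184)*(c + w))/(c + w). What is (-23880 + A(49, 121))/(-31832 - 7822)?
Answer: 4019941/6741180 ≈ 0.59633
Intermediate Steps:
A(w, c) = (w + (184 + w)*(c + w))/(c + w)
(-23880 + A(49, 121))/(-31832 - 7822) = (-23880 + (49² + 184*121 + 185*49 + 121*49)/(121 + 49))/(-31832 - 7822) = (-23880 + (2401 + 22264 + 9065 + 5929)/170)/(-39654) = (-23880 + (1/170)*39659)*(-1/39654) = (-23880 + 39659/170)*(-1/39654) = -4019941/170*(-1/39654) = 4019941/6741180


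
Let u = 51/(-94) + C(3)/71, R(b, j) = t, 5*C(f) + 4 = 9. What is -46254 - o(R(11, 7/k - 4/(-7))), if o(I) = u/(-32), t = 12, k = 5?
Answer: -9878377799/213568 ≈ -46254.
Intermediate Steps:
C(f) = 1 (C(f) = -⅘ + (⅕)*9 = -⅘ + 9/5 = 1)
R(b, j) = 12
u = -3527/6674 (u = 51/(-94) + 1/71 = 51*(-1/94) + 1*(1/71) = -51/94 + 1/71 = -3527/6674 ≈ -0.52847)
o(I) = 3527/213568 (o(I) = -3527/6674/(-32) = -3527/6674*(-1/32) = 3527/213568)
-46254 - o(R(11, 7/k - 4/(-7))) = -46254 - 1*3527/213568 = -46254 - 3527/213568 = -9878377799/213568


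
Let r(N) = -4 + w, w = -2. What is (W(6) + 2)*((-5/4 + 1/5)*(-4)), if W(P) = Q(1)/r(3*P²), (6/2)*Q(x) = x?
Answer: 49/6 ≈ 8.1667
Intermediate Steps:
Q(x) = x/3
r(N) = -6 (r(N) = -4 - 2 = -6)
W(P) = -1/18 (W(P) = ((⅓)*1)/(-6) = (⅓)*(-⅙) = -1/18)
(W(6) + 2)*((-5/4 + 1/5)*(-4)) = (-1/18 + 2)*((-5/4 + 1/5)*(-4)) = 35*((-5*¼ + 1*(⅕))*(-4))/18 = 35*((-5/4 + ⅕)*(-4))/18 = 35*(-21/20*(-4))/18 = (35/18)*(21/5) = 49/6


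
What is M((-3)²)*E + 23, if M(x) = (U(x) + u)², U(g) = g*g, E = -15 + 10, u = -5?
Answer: -28857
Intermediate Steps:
E = -5
U(g) = g²
M(x) = (-5 + x²)² (M(x) = (x² - 5)² = (-5 + x²)²)
M((-3)²)*E + 23 = (-5 + ((-3)²)²)²*(-5) + 23 = (-5 + 9²)²*(-5) + 23 = (-5 + 81)²*(-5) + 23 = 76²*(-5) + 23 = 5776*(-5) + 23 = -28880 + 23 = -28857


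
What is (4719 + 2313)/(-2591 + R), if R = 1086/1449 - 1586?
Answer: -3396456/2017129 ≈ -1.6838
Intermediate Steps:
R = -765676/483 (R = 1086*(1/1449) - 1586 = 362/483 - 1586 = -765676/483 ≈ -1585.3)
(4719 + 2313)/(-2591 + R) = (4719 + 2313)/(-2591 - 765676/483) = 7032/(-2017129/483) = 7032*(-483/2017129) = -3396456/2017129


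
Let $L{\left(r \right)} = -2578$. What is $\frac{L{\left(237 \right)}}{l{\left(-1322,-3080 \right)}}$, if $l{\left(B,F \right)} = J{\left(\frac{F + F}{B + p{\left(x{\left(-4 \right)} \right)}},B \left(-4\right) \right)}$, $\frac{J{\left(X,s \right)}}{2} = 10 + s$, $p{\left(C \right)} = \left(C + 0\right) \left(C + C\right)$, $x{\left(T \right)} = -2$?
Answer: $- \frac{1289}{5298} \approx -0.2433$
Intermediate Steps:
$p{\left(C \right)} = 2 C^{2}$ ($p{\left(C \right)} = C 2 C = 2 C^{2}$)
$J{\left(X,s \right)} = 20 + 2 s$ ($J{\left(X,s \right)} = 2 \left(10 + s\right) = 20 + 2 s$)
$l{\left(B,F \right)} = 20 - 8 B$ ($l{\left(B,F \right)} = 20 + 2 B \left(-4\right) = 20 + 2 \left(- 4 B\right) = 20 - 8 B$)
$\frac{L{\left(237 \right)}}{l{\left(-1322,-3080 \right)}} = - \frac{2578}{20 - -10576} = - \frac{2578}{20 + 10576} = - \frac{2578}{10596} = \left(-2578\right) \frac{1}{10596} = - \frac{1289}{5298}$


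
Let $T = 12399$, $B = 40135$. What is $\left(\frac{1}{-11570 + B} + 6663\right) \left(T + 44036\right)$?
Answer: $\frac{2148238863052}{5713} \approx 3.7603 \cdot 10^{8}$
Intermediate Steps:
$\left(\frac{1}{-11570 + B} + 6663\right) \left(T + 44036\right) = \left(\frac{1}{-11570 + 40135} + 6663\right) \left(12399 + 44036\right) = \left(\frac{1}{28565} + 6663\right) 56435 = \frac{190328596}{28565} \cdot 56435 = \frac{2148238863052}{5713}$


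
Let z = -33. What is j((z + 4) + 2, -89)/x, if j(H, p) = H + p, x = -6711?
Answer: 116/6711 ≈ 0.017285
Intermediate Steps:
j((z + 4) + 2, -89)/x = (((-33 + 4) + 2) - 89)/(-6711) = ((-29 + 2) - 89)*(-1/6711) = (-27 - 89)*(-1/6711) = -116*(-1/6711) = 116/6711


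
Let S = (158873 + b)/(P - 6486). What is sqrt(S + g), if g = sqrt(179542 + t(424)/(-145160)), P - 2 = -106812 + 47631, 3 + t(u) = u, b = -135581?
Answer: sqrt(-80570240084657520 + 3129571376905*sqrt(945801458490710))/476596570 ≈ 20.576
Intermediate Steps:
t(u) = -3 + u
P = -59179 (P = 2 + (-106812 + 47631) = 2 - 59181 = -59179)
g = sqrt(945801458490710)/72580 (g = sqrt(179542 + (-3 + 424)/(-145160)) = sqrt(179542 + 421*(-1/145160)) = sqrt(179542 - 421/145160) = sqrt(26062316299/145160) = sqrt(945801458490710)/72580 ≈ 423.72)
S = -23292/65665 (S = (158873 - 135581)/(-59179 - 6486) = 23292/(-65665) = 23292*(-1/65665) = -23292/65665 ≈ -0.35471)
sqrt(S + g) = sqrt(-23292/65665 + sqrt(945801458490710)/72580)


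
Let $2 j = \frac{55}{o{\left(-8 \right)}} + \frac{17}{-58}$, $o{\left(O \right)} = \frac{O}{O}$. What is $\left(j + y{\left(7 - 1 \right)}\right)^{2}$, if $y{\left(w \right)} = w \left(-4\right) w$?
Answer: $\frac{183087961}{13456} \approx 13606.0$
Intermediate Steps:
$o{\left(O \right)} = 1$
$y{\left(w \right)} = - 4 w^{2}$ ($y{\left(w \right)} = - 4 w w = - 4 w^{2}$)
$j = \frac{3173}{116}$ ($j = \frac{\frac{55}{1} + \frac{17}{-58}}{2} = \frac{55 \cdot 1 + 17 \left(- \frac{1}{58}\right)}{2} = \frac{55 - \frac{17}{58}}{2} = \frac{1}{2} \cdot \frac{3173}{58} = \frac{3173}{116} \approx 27.353$)
$\left(j + y{\left(7 - 1 \right)}\right)^{2} = \left(\frac{3173}{116} - 4 \left(7 - 1\right)^{2}\right)^{2} = \left(\frac{3173}{116} - 4 \cdot 6^{2}\right)^{2} = \left(\frac{3173}{116} - 144\right)^{2} = \left(- \frac{13531}{116}\right)^{2} = \frac{183087961}{13456}$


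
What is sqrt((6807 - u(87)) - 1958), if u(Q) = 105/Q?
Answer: sqrt(4076994)/29 ≈ 69.626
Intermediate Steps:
sqrt((6807 - u(87)) - 1958) = sqrt((6807 - 105/87) - 1958) = sqrt((6807 - 1*35/29) - 1958) = sqrt((6807 - 35/29) - 1958) = sqrt(197368/29 - 1958) = sqrt(140586/29) = sqrt(4076994)/29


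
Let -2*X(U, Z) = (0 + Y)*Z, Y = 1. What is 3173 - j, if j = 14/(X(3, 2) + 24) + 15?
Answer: 72620/23 ≈ 3157.4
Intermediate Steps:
X(U, Z) = -Z/2 (X(U, Z) = -(0 + 1)*Z/2 = -Z/2)
j = 359/23 (j = 14/(-½*2 + 24) + 15 = 14/(-1 + 24) + 15 = 14/23 + 15 = 359/23 ≈ 15.609)
3173 - j = 3173 - 1*359/23 = 3173 - 359/23 = 72620/23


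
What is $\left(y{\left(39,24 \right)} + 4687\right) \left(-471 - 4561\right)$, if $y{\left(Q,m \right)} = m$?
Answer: $-23705752$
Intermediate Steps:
$\left(y{\left(39,24 \right)} + 4687\right) \left(-471 - 4561\right) = \left(24 + 4687\right) \left(-471 - 4561\right) = 4711 \left(-471 - 4561\right) = 4711 \left(-5032\right) = -23705752$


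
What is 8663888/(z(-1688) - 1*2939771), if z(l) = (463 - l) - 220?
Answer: -541493/183615 ≈ -2.9491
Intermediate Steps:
z(l) = 243 - l
8663888/(z(-1688) - 1*2939771) = 8663888/((243 - 1*(-1688)) - 1*2939771) = 8663888/((243 + 1688) - 2939771) = 8663888/(1931 - 2939771) = 8663888/(-2937840) = 8663888*(-1/2937840) = -541493/183615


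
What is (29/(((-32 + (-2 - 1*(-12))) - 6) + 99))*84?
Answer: 2436/71 ≈ 34.310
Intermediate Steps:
(29/(((-32 + (-2 - 1*(-12))) - 6) + 99))*84 = (29/(((-32 + (-2 + 12)) - 6) + 99))*84 = (29/(((-32 + 10) - 6) + 99))*84 = (29/((-22 - 6) + 99))*84 = (29/(-28 + 99))*84 = (29/71)*84 = 2436/71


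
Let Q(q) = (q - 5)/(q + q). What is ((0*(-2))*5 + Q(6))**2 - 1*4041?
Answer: -581903/144 ≈ -4041.0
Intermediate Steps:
Q(q) = (-5 + q)/(2*q) (Q(q) = (-5 + q)/((2*q)) = (-5 + q)*(1/(2*q)) = (-5 + q)/(2*q))
((0*(-2))*5 + Q(6))**2 - 1*4041 = ((0*(-2))*5 + (1/2)*(-5 + 6)/6)**2 - 1*4041 = (0*5 + (1/2)*(1/6)*1)**2 - 4041 = (0 + 1/12)**2 - 4041 = (1/12)**2 - 4041 = 1/144 - 4041 = -581903/144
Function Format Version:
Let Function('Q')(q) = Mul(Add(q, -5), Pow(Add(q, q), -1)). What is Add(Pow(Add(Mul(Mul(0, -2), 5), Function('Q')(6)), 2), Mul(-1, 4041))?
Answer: Rational(-581903, 144) ≈ -4041.0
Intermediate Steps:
Function('Q')(q) = Mul(Rational(1, 2), Pow(q, -1), Add(-5, q)) (Function('Q')(q) = Mul(Add(-5, q), Pow(Mul(2, q), -1)) = Mul(Add(-5, q), Mul(Rational(1, 2), Pow(q, -1))) = Mul(Rational(1, 2), Pow(q, -1), Add(-5, q)))
Add(Pow(Add(Mul(Mul(0, -2), 5), Function('Q')(6)), 2), Mul(-1, 4041)) = Add(Pow(Add(Mul(Mul(0, -2), 5), Mul(Rational(1, 2), Pow(6, -1), Add(-5, 6))), 2), Mul(-1, 4041)) = Add(Pow(Add(Mul(0, 5), Mul(Rational(1, 2), Rational(1, 6), 1)), 2), -4041) = Add(Pow(Add(0, Rational(1, 12)), 2), -4041) = Add(Pow(Rational(1, 12), 2), -4041) = Add(Rational(1, 144), -4041) = Rational(-581903, 144)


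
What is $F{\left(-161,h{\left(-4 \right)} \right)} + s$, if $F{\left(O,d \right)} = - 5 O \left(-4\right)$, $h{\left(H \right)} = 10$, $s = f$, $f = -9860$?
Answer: $-13080$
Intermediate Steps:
$s = -9860$
$F{\left(O,d \right)} = 20 O$
$F{\left(-161,h{\left(-4 \right)} \right)} + s = 20 \left(-161\right) - 9860 = -3220 - 9860 = -13080$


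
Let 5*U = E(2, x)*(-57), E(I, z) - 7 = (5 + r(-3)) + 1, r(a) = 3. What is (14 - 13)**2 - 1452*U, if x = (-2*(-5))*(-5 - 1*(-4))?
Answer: 1324229/5 ≈ 2.6485e+5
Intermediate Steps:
x = -10 (x = 10*(-5 + 4) = 10*(-1) = -10)
E(I, z) = 16 (E(I, z) = 7 + ((5 + 3) + 1) = 7 + (8 + 1) = 7 + 9 = 16)
U = -912/5 (U = (16*(-57))/5 = (1/5)*(-912) = -912/5 ≈ -182.40)
(14 - 13)**2 - 1452*U = (14 - 13)**2 - 1452*(-912/5) = 1**2 + 1324224/5 = 1 + 1324224/5 = 1324229/5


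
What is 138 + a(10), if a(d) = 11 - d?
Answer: 139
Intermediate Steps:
138 + a(10) = 138 + (11 - 1*10) = 138 + (11 - 10) = 138 + 1 = 139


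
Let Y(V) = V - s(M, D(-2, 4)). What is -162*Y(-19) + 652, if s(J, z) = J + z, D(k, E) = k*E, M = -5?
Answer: 1624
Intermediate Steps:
D(k, E) = E*k
Y(V) = 13 + V (Y(V) = V - (-5 + 4*(-2)) = V - (-5 - 8) = V - 1*(-13) = V + 13 = 13 + V)
-162*Y(-19) + 652 = -162*(13 - 19) + 652 = -162*(-6) + 652 = 972 + 652 = 1624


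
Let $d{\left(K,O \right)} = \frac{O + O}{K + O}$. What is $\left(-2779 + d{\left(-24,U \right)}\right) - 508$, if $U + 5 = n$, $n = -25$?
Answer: $- \frac{29573}{9} \approx -3285.9$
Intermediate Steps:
$U = -30$ ($U = -5 - 25 = -30$)
$d{\left(K,O \right)} = \frac{2 O}{K + O}$
$\left(-2779 + d{\left(-24,U \right)}\right) - 508 = \left(-2779 + 2 \left(-30\right) \frac{1}{-24 - 30}\right) - 508 = \left(-2779 + 2 \left(-30\right) \frac{1}{-54}\right) - 508 = \left(-2779 + 2 \left(-30\right) \left(- \frac{1}{54}\right)\right) - 508 = \left(-2779 + \frac{10}{9}\right) - 508 = - \frac{25001}{9} - 508 = - \frac{29573}{9}$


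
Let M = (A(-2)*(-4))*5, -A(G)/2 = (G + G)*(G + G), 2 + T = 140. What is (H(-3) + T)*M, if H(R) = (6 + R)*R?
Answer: 82560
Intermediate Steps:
T = 138 (T = -2 + 140 = 138)
H(R) = R*(6 + R)
A(G) = -8*G² (A(G) = -2*(G + G)*(G + G) = -2*2*G*2*G = -8*G²)
M = 640 (M = (-8*(-2)²*(-4))*5 = (-8*4*(-4))*5 = -32*(-4)*5 = 128*5 = 640)
(H(-3) + T)*M = (-3*(6 - 3) + 138)*640 = (-3*3 + 138)*640 = (-9 + 138)*640 = 129*640 = 82560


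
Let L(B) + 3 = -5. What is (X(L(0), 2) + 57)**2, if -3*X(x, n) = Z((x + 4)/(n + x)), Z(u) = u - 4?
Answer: 273529/81 ≈ 3376.9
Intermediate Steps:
L(B) = -8 (L(B) = -3 - 5 = -8)
Z(u) = -4 + u
X(x, n) = 4/3 - (4 + x)/(3*(n + x)) (X(x, n) = -(-4 + (x + 4)/(n + x))/3 = -(-4 + (4 + x)/(n + x))/3 = 4/3 - (4 + x)/(3*(n + x)))
(X(L(0), 2) + 57)**2 = ((-4/3 - 8 + (4/3)*2)/(2 - 8) + 57)**2 = ((-4/3 - 8 + 8/3)/(-6) + 57)**2 = (-1/6*(-20/3) + 57)**2 = (10/9 + 57)**2 = (523/9)**2 = 273529/81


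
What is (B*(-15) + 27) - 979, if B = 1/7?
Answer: -6679/7 ≈ -954.14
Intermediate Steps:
B = ⅐ ≈ 0.14286
(B*(-15) + 27) - 979 = ((⅐)*(-15) + 27) - 979 = (-15/7 + 27) - 979 = 174/7 - 979 = -6679/7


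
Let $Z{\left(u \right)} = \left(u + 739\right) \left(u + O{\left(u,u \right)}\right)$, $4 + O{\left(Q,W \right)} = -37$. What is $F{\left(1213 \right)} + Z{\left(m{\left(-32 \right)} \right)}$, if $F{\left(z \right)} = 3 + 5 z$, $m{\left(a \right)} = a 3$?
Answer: $-82023$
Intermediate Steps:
$O{\left(Q,W \right)} = -41$ ($O{\left(Q,W \right)} = -4 - 37 = -41$)
$m{\left(a \right)} = 3 a$
$Z{\left(u \right)} = \left(-41 + u\right) \left(739 + u\right)$ ($Z{\left(u \right)} = \left(u + 739\right) \left(u - 41\right) = \left(739 + u\right) \left(-41 + u\right) = \left(-41 + u\right) \left(739 + u\right)$)
$F{\left(1213 \right)} + Z{\left(m{\left(-32 \right)} \right)} = \left(3 + 5 \cdot 1213\right) + \left(-30299 + \left(3 \left(-32\right)\right)^{2} + 698 \cdot 3 \left(-32\right)\right) = \left(3 + 6065\right) + \left(-30299 + \left(-96\right)^{2} + 698 \left(-96\right)\right) = 6068 - 88091 = -82023$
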